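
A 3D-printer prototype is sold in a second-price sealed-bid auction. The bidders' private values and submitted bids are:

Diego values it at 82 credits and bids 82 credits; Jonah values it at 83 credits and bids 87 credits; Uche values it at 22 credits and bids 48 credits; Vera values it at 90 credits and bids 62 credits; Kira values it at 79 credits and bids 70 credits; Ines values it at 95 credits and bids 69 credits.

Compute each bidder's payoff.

Payoffs: Diego 0 credits, Jonah 1 credits, Uche 0 credits, Vera 0 credits, Kira 0 credits, Ines 0 credits.

Sorted high to low: Jonah 87 credits > Diego 82 credits > Kira 70 credits > Ines 69 credits > Vera 62 credits > Uche 48 credits.
Jonah has the top bid and wins; the price is the second-highest bid, 82 credits.
Jonah's payoff = 83 credits − 82 credits = 1 credits. All other bidders lose, so their payoff is 0.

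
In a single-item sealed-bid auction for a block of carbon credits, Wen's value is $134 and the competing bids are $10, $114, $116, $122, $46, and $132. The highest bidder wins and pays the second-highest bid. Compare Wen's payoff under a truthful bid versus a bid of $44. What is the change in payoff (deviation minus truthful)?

Change in payoff: -$2.

The highest competing bid is $132.
Bidding truthfully at $134: Wen has the top bid, wins, and pays the second-highest bid $132. Payoff = $134 − $132 = $2.
Bidding $44: the top bid is $132 (a rival), so Wen loses. Payoff = $0.
Change = $0 − $2 = -$2.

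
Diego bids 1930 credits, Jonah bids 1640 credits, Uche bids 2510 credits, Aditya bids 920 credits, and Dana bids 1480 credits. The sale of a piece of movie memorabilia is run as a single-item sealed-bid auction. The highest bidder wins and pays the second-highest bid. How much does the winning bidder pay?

Ranking the bids: Uche 2510 credits; Diego 1930 credits; Jonah 1640 credits; Dana 1480 credits; Aditya 920 credits.
Uche has the highest bid, so Uche wins.
The second-highest bid is 1930 credits, so that is what Uche pays.

Price paid: 1930 credits.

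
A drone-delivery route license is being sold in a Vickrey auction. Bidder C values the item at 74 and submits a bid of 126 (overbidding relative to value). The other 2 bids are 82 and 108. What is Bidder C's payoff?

-34

Highest competing bid: 108.
Bidder C's bid 126 is the highest overall, so Bidder C wins and pays the second-highest bid, 108.
Payoff = value − price = 74 − 108 = -34.
Overbidding won the item at a price above value — truthful bidding would have avoided this loss.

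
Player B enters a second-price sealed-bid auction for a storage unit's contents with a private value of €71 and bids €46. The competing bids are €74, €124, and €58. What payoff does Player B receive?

Player B's payoff: €0.

Highest competing bid: €124.
Player B's bid €46 is not the highest, so Player B loses, pays nothing, and earns zero payoff.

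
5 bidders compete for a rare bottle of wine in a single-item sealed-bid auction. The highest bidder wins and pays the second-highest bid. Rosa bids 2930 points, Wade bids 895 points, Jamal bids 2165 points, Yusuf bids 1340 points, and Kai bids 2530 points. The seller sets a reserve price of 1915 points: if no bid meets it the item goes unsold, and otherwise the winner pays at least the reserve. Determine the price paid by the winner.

Ranking the bids: Rosa 2930 points > Kai 2530 points > Jamal 2165 points > Yusuf 1340 points > Wade 895 points.
Rosa has the highest bid, so Rosa wins.
The second-highest bid is 2530 points, which exceeds the reserve, so that sets the price.

The winner pays 2530 points.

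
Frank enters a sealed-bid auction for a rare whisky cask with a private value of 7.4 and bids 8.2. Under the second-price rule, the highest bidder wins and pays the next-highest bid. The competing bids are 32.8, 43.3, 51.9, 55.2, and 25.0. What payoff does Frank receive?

Highest competing bid: 55.2.
Frank's bid 8.2 is not the highest, so Frank loses, pays nothing, and earns zero payoff.

Frank's payoff: 0.0.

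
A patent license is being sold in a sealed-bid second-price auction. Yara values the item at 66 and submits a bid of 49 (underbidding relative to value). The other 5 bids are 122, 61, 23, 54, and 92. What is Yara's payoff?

Highest competing bid: 122.
Yara's bid 49 is not the highest, so Yara loses, pays nothing, and earns zero payoff.

Yara's payoff: 0.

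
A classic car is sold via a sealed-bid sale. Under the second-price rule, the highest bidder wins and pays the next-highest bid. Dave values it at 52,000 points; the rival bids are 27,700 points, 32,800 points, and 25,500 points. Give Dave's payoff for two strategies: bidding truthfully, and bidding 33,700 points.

The highest competing bid is 32,800 points.
Bidding truthfully at 52,000 points: Dave has the top bid, wins, and pays the second-highest bid 32,800 points. Payoff = 52,000 points − 32,800 points = 19,200 points.
Bidding 33,700 points: Dave has the top bid, wins, and pays the second-highest bid 32,800 points. Payoff = 52,000 points − 32,800 points = 19,200 points.
The bid only affects whether you win, not the price — here both bids land on the same side of the top rival bid, so the deviation is payoff-neutral.

Truthful: 19,200 points; alternative: 19,200 points.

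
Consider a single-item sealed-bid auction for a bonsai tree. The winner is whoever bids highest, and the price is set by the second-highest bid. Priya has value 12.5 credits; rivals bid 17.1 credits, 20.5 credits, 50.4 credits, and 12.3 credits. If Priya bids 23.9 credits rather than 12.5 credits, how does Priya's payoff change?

Payoff change: 0.0 credits.

The highest competing bid is 50.4 credits.
Bidding truthfully at 12.5 credits: the top bid is 50.4 credits (a rival), so Priya loses. Payoff = 0.0 credits.
Bidding 23.9 credits: the top bid is 50.4 credits (a rival), so Priya loses. Payoff = 0.0 credits.
Change = 0.0 credits − 0.0 credits = 0.0 credits.
The bid only affects whether you win, not the price — here both bids land on the same side of the top rival bid, so the deviation is payoff-neutral.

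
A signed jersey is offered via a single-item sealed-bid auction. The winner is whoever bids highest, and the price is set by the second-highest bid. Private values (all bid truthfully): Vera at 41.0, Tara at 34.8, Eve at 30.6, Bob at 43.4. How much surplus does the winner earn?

Bids in descending order: Bob 43.4, then Vera 41.0, then Tara 34.8, then Eve 30.6.
Bob wins with the top bid and pays the second-highest, 41.0.
Surplus = 43.4 − 41.0 = 2.4.

Surplus = 2.4.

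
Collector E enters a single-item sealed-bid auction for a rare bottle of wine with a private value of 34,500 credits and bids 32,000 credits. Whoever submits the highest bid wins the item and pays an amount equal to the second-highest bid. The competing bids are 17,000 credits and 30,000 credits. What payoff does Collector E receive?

4,500 credits

Highest competing bid: 30,000 credits.
Collector E's bid 32,000 credits is the highest overall, so Collector E wins and pays the second-highest bid, 30,000 credits.
Payoff = value − price = 34,500 credits − 30,000 credits = 4,500 credits.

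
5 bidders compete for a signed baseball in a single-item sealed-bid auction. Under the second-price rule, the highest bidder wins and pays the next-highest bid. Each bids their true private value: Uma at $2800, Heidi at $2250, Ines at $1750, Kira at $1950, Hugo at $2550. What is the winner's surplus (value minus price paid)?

Bids in descending order: Uma $2800 > Hugo $2550 > Heidi $2250 > Kira $1950 > Ines $1750.
Uma wins with the top bid and pays the second-highest, $2550.
Surplus = $2800 − $2550 = $250.

Surplus = $250.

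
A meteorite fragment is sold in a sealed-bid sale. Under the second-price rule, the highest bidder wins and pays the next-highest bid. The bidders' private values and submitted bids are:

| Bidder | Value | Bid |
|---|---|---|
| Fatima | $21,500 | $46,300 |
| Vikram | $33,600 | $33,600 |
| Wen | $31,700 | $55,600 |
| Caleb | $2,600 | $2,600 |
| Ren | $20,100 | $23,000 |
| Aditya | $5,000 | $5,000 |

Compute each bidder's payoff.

Fatima $0, Vikram $0, Wen -$14,600, Caleb $0, Ren $0, Aditya $0.

Ranking the bids: Wen $55,600 > Fatima $46,300 > Vikram $33,600 > Ren $23,000 > Aditya $5,000 > Caleb $2,600.
Wen has the top bid and wins; the price is the second-highest bid, $46,300.
Wen's payoff = $31,700 − $46,300 = -$14,600. All other bidders lose, so their payoff is 0.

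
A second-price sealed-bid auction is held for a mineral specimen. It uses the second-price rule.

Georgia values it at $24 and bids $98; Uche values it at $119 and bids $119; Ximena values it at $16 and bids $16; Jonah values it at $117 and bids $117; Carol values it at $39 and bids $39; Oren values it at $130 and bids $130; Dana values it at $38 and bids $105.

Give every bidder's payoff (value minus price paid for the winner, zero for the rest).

Sorted high to low: Oren $130, then Uche $119, then Jonah $117, then Dana $105, then Georgia $98, then Carol $39, then Ximena $16.
Oren has the top bid and wins; the price is the second-highest bid, $119.
Oren's payoff = $130 − $119 = $11. All other bidders lose, so their payoff is 0.

Payoffs: Georgia $0, Uche $0, Ximena $0, Jonah $0, Carol $0, Oren $11, Dana $0.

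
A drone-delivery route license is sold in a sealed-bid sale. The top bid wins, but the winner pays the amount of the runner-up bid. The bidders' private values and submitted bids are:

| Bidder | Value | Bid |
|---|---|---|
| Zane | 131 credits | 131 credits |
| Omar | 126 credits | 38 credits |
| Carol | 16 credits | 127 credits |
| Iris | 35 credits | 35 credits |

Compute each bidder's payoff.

Payoffs: Zane 4 credits, Omar 0 credits, Carol 0 credits, Iris 0 credits.

Ordered from highest: Zane 131 credits > Carol 127 credits > Omar 38 credits > Iris 35 credits.
Zane has the top bid and wins; the price is the second-highest bid, 127 credits.
Zane's payoff = 131 credits − 127 credits = 4 credits. All other bidders lose, so their payoff is 0.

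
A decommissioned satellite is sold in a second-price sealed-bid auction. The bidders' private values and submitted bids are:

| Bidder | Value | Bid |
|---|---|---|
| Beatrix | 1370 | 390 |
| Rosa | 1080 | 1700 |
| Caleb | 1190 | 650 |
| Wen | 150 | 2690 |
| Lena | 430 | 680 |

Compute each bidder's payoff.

Bids in descending order: Wen 2690; Rosa 1700; Lena 680; Caleb 650; Beatrix 390.
Wen has the top bid and wins; the price is the second-highest bid, 1700.
Wen's payoff = 150 − 1700 = -1550. All other bidders lose, so their payoff is 0.

Payoffs: Beatrix 0, Rosa 0, Caleb 0, Wen -1550, Lena 0.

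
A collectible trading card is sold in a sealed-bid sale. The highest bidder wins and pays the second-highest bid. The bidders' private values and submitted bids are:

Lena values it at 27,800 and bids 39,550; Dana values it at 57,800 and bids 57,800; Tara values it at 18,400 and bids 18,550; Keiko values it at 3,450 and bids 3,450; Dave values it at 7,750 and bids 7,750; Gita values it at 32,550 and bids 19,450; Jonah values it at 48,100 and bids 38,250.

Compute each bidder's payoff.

Lena 0, Dana 18,250, Tara 0, Keiko 0, Dave 0, Gita 0, Jonah 0.

Ordered from highest: Dana 57,800 > Lena 39,550 > Jonah 38,250 > Gita 19,450 > Tara 18,550 > Dave 7,750 > Keiko 3,450.
Dana has the top bid and wins; the price is the second-highest bid, 39,550.
Dana's payoff = 57,800 − 39,550 = 18,250. All other bidders lose, so their payoff is 0.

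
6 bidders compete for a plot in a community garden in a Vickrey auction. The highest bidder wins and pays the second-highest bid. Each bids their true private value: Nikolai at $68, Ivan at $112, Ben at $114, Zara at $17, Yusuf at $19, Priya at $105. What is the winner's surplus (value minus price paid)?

$2

Ranking the bids: Ben $114 > Ivan $112 > Priya $105 > Nikolai $68 > Yusuf $19 > Zara $17.
Ben wins with the top bid and pays the second-highest, $112.
Surplus = $114 − $112 = $2.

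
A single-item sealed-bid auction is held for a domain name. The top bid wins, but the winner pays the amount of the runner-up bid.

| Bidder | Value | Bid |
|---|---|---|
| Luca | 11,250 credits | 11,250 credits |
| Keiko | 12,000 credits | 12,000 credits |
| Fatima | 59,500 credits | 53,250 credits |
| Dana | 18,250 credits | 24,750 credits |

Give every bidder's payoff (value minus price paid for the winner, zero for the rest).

Ordered from highest: Fatima 53,250 credits; Dana 24,750 credits; Keiko 12,000 credits; Luca 11,250 credits.
Fatima has the top bid and wins; the price is the second-highest bid, 24,750 credits.
Fatima's payoff = 59,500 credits − 24,750 credits = 34,750 credits. All other bidders lose, so their payoff is 0.

Luca 0 credits, Keiko 0 credits, Fatima 34,750 credits, Dana 0 credits.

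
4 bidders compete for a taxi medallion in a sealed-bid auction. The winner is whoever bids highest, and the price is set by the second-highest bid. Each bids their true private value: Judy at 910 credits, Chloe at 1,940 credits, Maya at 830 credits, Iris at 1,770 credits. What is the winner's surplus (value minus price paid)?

Surplus = 170 credits.

Ordered from highest: Chloe 1,940 credits, then Iris 1,770 credits, then Judy 910 credits, then Maya 830 credits.
Chloe wins with the top bid and pays the second-highest, 1,770 credits.
Surplus = 1,940 credits − 1,770 credits = 170 credits.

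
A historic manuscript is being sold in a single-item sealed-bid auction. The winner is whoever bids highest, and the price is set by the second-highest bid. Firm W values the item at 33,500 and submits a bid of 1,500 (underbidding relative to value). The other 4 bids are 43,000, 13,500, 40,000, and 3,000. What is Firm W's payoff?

Payoff = 0.

Highest competing bid: 43,000.
Firm W's bid 1,500 is not the highest, so Firm W loses, pays nothing, and earns zero payoff.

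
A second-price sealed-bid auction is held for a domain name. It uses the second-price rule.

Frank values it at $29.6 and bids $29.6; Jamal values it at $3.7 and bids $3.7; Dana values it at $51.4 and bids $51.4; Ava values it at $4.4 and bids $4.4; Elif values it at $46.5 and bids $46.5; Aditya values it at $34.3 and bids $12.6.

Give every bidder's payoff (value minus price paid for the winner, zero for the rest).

Bids in descending order: Dana $51.4; Elif $46.5; Frank $29.6; Aditya $12.6; Ava $4.4; Jamal $3.7.
Dana has the top bid and wins; the price is the second-highest bid, $46.5.
Dana's payoff = $51.4 − $46.5 = $4.9. All other bidders lose, so their payoff is 0.

Payoffs: Frank $0.0, Jamal $0.0, Dana $4.9, Ava $0.0, Elif $0.0, Aditya $0.0.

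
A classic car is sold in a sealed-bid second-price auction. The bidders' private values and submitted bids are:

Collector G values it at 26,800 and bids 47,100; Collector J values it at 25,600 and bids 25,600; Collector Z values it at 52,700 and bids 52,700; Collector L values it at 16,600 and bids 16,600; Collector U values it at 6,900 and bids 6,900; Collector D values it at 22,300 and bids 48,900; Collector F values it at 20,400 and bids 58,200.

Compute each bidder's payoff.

Bids in descending order: Collector F 58,200, then Collector Z 52,700, then Collector D 48,900, then Collector G 47,100, then Collector J 25,600, then Collector L 16,600, then Collector U 6,900.
Collector F has the top bid and wins; the price is the second-highest bid, 52,700.
Collector F's payoff = 20,400 − 52,700 = -32,300. All other bidders lose, so their payoff is 0.

Payoffs: Collector G 0, Collector J 0, Collector Z 0, Collector L 0, Collector U 0, Collector D 0, Collector F -32,300.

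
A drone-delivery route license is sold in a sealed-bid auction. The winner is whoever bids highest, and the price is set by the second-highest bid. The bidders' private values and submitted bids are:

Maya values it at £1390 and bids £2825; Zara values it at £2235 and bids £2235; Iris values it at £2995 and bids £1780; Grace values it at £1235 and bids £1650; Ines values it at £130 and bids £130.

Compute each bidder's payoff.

Maya -£845, Zara £0, Iris £0, Grace £0, Ines £0.

Sorted high to low: Maya £2825; Zara £2235; Iris £1780; Grace £1650; Ines £130.
Maya has the top bid and wins; the price is the second-highest bid, £2235.
Maya's payoff = £1390 − £2235 = -£845. All other bidders lose, so their payoff is 0.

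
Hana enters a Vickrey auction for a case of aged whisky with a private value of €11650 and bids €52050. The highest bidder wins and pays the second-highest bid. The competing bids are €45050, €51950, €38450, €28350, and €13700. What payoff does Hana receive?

Highest competing bid: €51950.
Hana's bid €52050 is the highest overall, so Hana wins and pays the second-highest bid, €51950.
Payoff = value − price = €11650 − €51950 = -€40300.
Overbidding won the item at a price above value — truthful bidding would have avoided this loss.

Hana's payoff: -€40300.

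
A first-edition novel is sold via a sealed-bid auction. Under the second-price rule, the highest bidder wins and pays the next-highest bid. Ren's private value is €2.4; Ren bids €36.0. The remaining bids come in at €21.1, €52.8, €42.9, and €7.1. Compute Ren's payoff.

Highest competing bid: €52.8.
Ren's bid €36.0 is not the highest, so Ren loses, pays nothing, and earns zero payoff.

Ren's payoff: €0.0.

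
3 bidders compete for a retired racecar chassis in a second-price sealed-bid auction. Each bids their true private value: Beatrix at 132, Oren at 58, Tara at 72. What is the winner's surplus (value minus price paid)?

Winner's surplus: 60.

Ordered from highest: Beatrix 132, then Tara 72, then Oren 58.
Beatrix wins with the top bid and pays the second-highest, 72.
Surplus = 132 − 72 = 60.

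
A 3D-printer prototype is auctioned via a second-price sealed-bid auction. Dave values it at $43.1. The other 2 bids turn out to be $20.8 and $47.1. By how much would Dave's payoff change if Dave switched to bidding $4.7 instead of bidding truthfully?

The highest competing bid is $47.1.
Bidding truthfully at $43.1: the top bid is $47.1 (a rival), so Dave loses. Payoff = $0.0.
Bidding $4.7: the top bid is $47.1 (a rival), so Dave loses. Payoff = $0.0.
Change = $0.0 − $0.0 = $0.0.
The bid only affects whether you win, not the price — here both bids land on the same side of the top rival bid, so the deviation is payoff-neutral.

$0.0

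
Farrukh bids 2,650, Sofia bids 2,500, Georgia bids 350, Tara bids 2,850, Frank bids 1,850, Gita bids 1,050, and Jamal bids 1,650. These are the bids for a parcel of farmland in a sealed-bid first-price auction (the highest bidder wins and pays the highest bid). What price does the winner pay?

2,850

Sorted high to low: Tara 2,850; Farrukh 2,650; Sofia 2,500; Frank 1,850; Jamal 1,650; Gita 1,050; Georgia 350.
Tara is the highest bidder, so Tara wins.
Under the first-price rule, the price is the highest bid: 2,850.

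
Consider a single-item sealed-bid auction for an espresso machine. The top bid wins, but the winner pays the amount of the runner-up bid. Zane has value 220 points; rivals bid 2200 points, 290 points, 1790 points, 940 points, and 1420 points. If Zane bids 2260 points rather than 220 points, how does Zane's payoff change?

-1980 points

The highest competing bid is 2200 points.
Bidding truthfully at 220 points: the top bid is 2200 points (a rival), so Zane loses. Payoff = 0 points.
Bidding 2260 points: Zane has the top bid, wins, and pays the second-highest bid 2200 points. Payoff = 220 points − 2200 points = -1980 points.
Change = -1980 points − 0 points = -1980 points.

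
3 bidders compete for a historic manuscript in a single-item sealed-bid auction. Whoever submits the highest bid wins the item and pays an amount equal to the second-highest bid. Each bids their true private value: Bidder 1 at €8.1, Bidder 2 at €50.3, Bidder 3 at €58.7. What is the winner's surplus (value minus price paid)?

Surplus = €8.4.

Ordered from highest: Bidder 3 €58.7, then Bidder 2 €50.3, then Bidder 1 €8.1.
Bidder 3 wins with the top bid and pays the second-highest, €50.3.
Surplus = €58.7 − €50.3 = €8.4.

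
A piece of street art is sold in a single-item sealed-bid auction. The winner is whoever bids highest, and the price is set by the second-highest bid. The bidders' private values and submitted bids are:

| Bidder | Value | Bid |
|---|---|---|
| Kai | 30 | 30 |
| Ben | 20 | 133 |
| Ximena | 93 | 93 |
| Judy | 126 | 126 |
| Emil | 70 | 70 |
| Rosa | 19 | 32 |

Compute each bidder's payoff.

Payoffs: Kai 0, Ben -106, Ximena 0, Judy 0, Emil 0, Rosa 0.

Sorted high to low: Ben 133; Judy 126; Ximena 93; Emil 70; Rosa 32; Kai 30.
Ben has the top bid and wins; the price is the second-highest bid, 126.
Ben's payoff = 20 − 126 = -106. All other bidders lose, so their payoff is 0.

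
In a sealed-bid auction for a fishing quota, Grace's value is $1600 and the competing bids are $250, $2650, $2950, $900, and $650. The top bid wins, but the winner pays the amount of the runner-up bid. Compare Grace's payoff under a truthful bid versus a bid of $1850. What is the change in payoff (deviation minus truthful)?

Change in payoff: $0.

The highest competing bid is $2950.
Bidding truthfully at $1600: the top bid is $2950 (a rival), so Grace loses. Payoff = $0.
Bidding $1850: the top bid is $2950 (a rival), so Grace loses. Payoff = $0.
Change = $0 − $0 = $0.
The bid only affects whether you win, not the price — here both bids land on the same side of the top rival bid, so the deviation is payoff-neutral.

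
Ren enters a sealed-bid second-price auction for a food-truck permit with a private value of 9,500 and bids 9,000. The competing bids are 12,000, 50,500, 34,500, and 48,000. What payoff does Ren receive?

Highest competing bid: 50,500.
Ren's bid 9,000 is not the highest, so Ren loses, pays nothing, and earns zero payoff.

0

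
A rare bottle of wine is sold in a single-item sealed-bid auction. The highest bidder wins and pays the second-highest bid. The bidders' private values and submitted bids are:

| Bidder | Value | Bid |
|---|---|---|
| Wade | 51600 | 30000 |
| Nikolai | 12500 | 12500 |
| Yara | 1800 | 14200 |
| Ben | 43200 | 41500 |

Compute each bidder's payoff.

Ordered from highest: Ben 41500 > Wade 30000 > Yara 14200 > Nikolai 12500.
Ben has the top bid and wins; the price is the second-highest bid, 30000.
Ben's payoff = 43200 − 30000 = 13200. All other bidders lose, so their payoff is 0.

Wade 0, Nikolai 0, Yara 0, Ben 13200.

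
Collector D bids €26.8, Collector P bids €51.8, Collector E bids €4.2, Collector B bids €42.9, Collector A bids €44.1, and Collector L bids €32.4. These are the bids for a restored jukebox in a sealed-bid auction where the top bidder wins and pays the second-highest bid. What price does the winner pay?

€44.1

Sorted high to low: Collector P €51.8 > Collector A €44.1 > Collector B €42.9 > Collector L €32.4 > Collector D €26.8 > Collector E €4.2.
Collector P is the highest bidder, so Collector P wins.
Under the second-price rule, the price is the second-highest bid: €44.1.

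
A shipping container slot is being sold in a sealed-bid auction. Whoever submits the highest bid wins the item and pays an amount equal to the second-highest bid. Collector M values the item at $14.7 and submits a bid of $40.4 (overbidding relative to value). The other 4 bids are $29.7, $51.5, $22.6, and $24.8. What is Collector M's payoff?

Highest competing bid: $51.5.
Collector M's bid $40.4 is not the highest, so Collector M loses, pays nothing, and earns zero payoff.

Payoff = $0.0.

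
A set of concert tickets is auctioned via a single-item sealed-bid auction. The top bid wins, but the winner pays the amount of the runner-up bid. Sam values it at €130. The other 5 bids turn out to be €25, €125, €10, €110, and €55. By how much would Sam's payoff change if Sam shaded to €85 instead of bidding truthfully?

Change in payoff: -€5.

The highest competing bid is €125.
Bidding truthfully at €130: Sam has the top bid, wins, and pays the second-highest bid €125. Payoff = €130 − €125 = €5.
Bidding €85: the top bid is €125 (a rival), so Sam loses. Payoff = €0.
Change = €0 − €5 = -€5.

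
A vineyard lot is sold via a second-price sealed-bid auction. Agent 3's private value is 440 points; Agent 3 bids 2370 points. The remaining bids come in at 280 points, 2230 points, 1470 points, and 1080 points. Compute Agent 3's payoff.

-1790 points

Highest competing bid: 2230 points.
Agent 3's bid 2370 points is the highest overall, so Agent 3 wins and pays the second-highest bid, 2230 points.
Payoff = value − price = 440 points − 2230 points = -1790 points.
Overbidding won the item at a price above value — truthful bidding would have avoided this loss.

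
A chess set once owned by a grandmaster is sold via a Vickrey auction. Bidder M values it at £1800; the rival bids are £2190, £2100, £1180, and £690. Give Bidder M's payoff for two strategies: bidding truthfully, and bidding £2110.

The highest competing bid is £2190.
Bidding truthfully at £1800: the top bid is £2190 (a rival), so Bidder M loses. Payoff = £0.
Bidding £2110: the top bid is £2190 (a rival), so Bidder M loses. Payoff = £0.

(a) £0  (b) £0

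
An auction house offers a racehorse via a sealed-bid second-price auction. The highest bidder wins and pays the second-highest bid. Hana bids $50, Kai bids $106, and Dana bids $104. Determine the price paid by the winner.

$104

Sorted high to low: Kai $106, then Dana $104, then Hana $50.
Kai has the highest bid, so Kai wins.
The second-highest bid is $104, so that is what Kai pays.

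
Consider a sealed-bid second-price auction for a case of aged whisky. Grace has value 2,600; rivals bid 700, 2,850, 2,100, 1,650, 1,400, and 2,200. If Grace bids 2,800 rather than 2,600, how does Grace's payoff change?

Payoff change: 0.

The highest competing bid is 2,850.
Bidding truthfully at 2,600: the top bid is 2,850 (a rival), so Grace loses. Payoff = 0.
Bidding 2,800: the top bid is 2,850 (a rival), so Grace loses. Payoff = 0.
Change = 0 − 0 = 0.
The bid only affects whether you win, not the price — here both bids land on the same side of the top rival bid, so the deviation is payoff-neutral.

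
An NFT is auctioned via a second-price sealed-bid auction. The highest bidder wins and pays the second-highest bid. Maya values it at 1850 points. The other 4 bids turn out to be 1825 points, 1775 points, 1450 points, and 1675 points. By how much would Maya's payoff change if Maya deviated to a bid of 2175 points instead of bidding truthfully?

0 points

The highest competing bid is 1825 points.
Bidding truthfully at 1850 points: Maya has the top bid, wins, and pays the second-highest bid 1825 points. Payoff = 1850 points − 1825 points = 25 points.
Bidding 2175 points: Maya has the top bid, wins, and pays the second-highest bid 1825 points. Payoff = 1850 points − 1825 points = 25 points.
Change = 25 points − 25 points = 0 points.
The bid only affects whether you win, not the price — here both bids land on the same side of the top rival bid, so the deviation is payoff-neutral.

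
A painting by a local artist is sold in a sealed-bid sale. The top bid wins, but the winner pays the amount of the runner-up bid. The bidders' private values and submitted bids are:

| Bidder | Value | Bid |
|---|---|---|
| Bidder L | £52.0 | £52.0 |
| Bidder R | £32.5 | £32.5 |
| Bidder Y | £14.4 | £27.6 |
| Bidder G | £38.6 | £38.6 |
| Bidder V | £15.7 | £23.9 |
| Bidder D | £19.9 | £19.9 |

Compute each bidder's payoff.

Payoffs: Bidder L £13.4, Bidder R £0.0, Bidder Y £0.0, Bidder G £0.0, Bidder V £0.0, Bidder D £0.0.

Sorted high to low: Bidder L £52.0 > Bidder G £38.6 > Bidder R £32.5 > Bidder Y £27.6 > Bidder V £23.9 > Bidder D £19.9.
Bidder L has the top bid and wins; the price is the second-highest bid, £38.6.
Bidder L's payoff = £52.0 − £38.6 = £13.4. All other bidders lose, so their payoff is 0.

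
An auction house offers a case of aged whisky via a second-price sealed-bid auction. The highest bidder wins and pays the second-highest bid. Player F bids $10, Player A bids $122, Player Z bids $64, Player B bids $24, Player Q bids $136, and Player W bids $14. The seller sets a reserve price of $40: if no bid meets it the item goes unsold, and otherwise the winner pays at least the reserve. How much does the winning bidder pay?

Sorted high to low: Player Q $136 > Player A $122 > Player Z $64 > Player B $24 > Player W $14 > Player F $10.
Player Q has the highest bid, so Player Q wins.
The second-highest bid is $122, which exceeds the reserve, so that sets the price.

$122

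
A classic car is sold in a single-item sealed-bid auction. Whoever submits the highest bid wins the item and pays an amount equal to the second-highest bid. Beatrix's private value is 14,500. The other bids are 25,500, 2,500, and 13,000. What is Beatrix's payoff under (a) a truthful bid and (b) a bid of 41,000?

Truthful: 0; alternative: -11,000.

The highest competing bid is 25,500.
Bidding truthfully at 14,500: the top bid is 25,500 (a rival), so Beatrix loses. Payoff = 0.
Bidding 41,000: Beatrix has the top bid, wins, and pays the second-highest bid 25,500. Payoff = 14,500 − 25,500 = -11,000.
This is the dominant-strategy logic: truthful bidding weakly beats any alternative.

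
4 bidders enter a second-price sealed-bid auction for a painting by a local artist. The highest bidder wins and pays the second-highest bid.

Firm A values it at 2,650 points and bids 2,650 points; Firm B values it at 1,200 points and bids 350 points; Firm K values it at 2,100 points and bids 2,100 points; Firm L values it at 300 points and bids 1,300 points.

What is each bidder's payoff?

Sorted high to low: Firm A 2,650 points; Firm K 2,100 points; Firm L 1,300 points; Firm B 350 points.
Firm A has the top bid and wins; the price is the second-highest bid, 2,100 points.
Firm A's payoff = 2,650 points − 2,100 points = 550 points. All other bidders lose, so their payoff is 0.

Firm A 550 points, Firm B 0 points, Firm K 0 points, Firm L 0 points.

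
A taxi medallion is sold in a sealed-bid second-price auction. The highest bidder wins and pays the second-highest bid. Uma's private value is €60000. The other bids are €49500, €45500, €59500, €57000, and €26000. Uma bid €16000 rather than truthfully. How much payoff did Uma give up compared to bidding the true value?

Payoff forgone: €500.

The highest competing bid is €59500.
Bidding truthfully at €60000: Uma has the top bid, wins, and pays the second-highest bid €59500. Payoff = €60000 − €59500 = €500.
Bidding €16000: the top bid is €59500 (a rival), so Uma loses. Payoff = €0.
Regret = truthful payoff − actual payoff = €500 − €0 = €500.
Deviating from a truthful bid can only lose payoff in a second-price auction — never gain.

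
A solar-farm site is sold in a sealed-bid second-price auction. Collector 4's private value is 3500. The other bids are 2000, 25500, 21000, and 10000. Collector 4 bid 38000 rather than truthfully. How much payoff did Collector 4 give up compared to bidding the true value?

The highest competing bid is 25500.
Bidding truthfully at 3500: the top bid is 25500 (a rival), so Collector 4 loses. Payoff = 0.
Bidding 38000: Collector 4 has the top bid, wins, and pays the second-highest bid 25500. Payoff = 3500 − 25500 = -22000.
Regret = truthful payoff − actual payoff = 0 − -22000 = 22000.

22000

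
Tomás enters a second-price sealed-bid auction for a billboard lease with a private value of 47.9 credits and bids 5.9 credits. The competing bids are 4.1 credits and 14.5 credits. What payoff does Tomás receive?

Tomás's payoff: 0.0 credits.

Highest competing bid: 14.5 credits.
Tomás's bid 5.9 credits is not the highest, so Tomás loses, pays nothing, and earns zero payoff.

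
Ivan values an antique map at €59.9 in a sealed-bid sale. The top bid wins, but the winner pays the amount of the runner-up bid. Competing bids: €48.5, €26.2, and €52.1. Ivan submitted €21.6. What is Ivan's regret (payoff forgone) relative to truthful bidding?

The highest competing bid is €52.1.
Bidding truthfully at €59.9: Ivan has the top bid, wins, and pays the second-highest bid €52.1. Payoff = €59.9 − €52.1 = €7.8.
Bidding €21.6: the top bid is €52.1 (a rival), so Ivan loses. Payoff = €0.0.
Regret = truthful payoff − actual payoff = €7.8 − €0.0 = €7.8.

Regret: €7.8.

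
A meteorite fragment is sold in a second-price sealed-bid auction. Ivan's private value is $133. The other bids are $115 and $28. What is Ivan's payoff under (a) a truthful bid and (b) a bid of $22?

(a) $18  (b) $0

The highest competing bid is $115.
Bidding truthfully at $133: Ivan has the top bid, wins, and pays the second-highest bid $115. Payoff = $133 − $115 = $18.
Bidding $22: the top bid is $115 (a rival), so Ivan loses. Payoff = $0.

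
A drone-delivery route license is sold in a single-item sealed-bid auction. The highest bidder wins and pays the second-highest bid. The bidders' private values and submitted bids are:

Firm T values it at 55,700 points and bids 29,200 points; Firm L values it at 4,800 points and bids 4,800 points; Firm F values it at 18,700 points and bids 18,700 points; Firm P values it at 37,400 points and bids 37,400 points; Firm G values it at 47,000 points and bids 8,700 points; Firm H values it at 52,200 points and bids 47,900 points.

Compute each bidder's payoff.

Payoffs: Firm T 0 points, Firm L 0 points, Firm F 0 points, Firm P 0 points, Firm G 0 points, Firm H 14,800 points.

Ordered from highest: Firm H 47,900 points > Firm P 37,400 points > Firm T 29,200 points > Firm F 18,700 points > Firm G 8,700 points > Firm L 4,800 points.
Firm H has the top bid and wins; the price is the second-highest bid, 37,400 points.
Firm H's payoff = 52,200 points − 37,400 points = 14,800 points. All other bidders lose, so their payoff is 0.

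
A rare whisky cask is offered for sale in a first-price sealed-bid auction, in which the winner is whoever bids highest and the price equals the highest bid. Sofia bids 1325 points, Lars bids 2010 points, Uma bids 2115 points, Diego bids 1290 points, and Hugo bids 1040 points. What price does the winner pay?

Price paid: 2115 points.

Ordered from highest: Uma 2115 points > Lars 2010 points > Sofia 1325 points > Diego 1290 points > Hugo 1040 points.
Uma is the highest bidder, so Uma wins.
Under the first-price rule, the price is the highest bid: 2115 points.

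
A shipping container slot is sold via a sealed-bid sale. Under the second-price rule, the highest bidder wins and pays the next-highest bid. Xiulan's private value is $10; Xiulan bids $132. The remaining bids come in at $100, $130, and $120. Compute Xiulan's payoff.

Highest competing bid: $130.
Xiulan's bid $132 is the highest overall, so Xiulan wins and pays the second-highest bid, $130.
Payoff = value − price = $10 − $130 = -$120.
Overbidding won the item at a price above value — truthful bidding would have avoided this loss.

-$120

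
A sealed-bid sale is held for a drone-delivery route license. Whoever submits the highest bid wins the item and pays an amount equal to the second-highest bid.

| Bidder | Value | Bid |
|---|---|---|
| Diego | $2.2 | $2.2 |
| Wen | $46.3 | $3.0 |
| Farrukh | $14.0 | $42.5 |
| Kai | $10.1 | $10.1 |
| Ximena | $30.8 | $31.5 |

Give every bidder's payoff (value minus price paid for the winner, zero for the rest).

Payoffs: Diego $0.0, Wen $0.0, Farrukh -$17.5, Kai $0.0, Ximena $0.0.

Sorted high to low: Farrukh $42.5; Ximena $31.5; Kai $10.1; Wen $3.0; Diego $2.2.
Farrukh has the top bid and wins; the price is the second-highest bid, $31.5.
Farrukh's payoff = $14.0 − $31.5 = -$17.5. All other bidders lose, so their payoff is 0.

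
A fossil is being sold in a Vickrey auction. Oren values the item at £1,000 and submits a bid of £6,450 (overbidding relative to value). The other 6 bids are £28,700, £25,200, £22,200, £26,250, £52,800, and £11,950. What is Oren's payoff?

Oren's payoff: £0.

Highest competing bid: £52,800.
Oren's bid £6,450 is not the highest, so Oren loses, pays nothing, and earns zero payoff.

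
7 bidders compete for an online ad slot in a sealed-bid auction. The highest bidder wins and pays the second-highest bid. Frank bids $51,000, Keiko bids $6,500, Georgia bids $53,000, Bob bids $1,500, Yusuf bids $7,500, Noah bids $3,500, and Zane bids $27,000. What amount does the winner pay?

$51,000

Sorted high to low: Georgia $53,000 > Frank $51,000 > Zane $27,000 > Yusuf $7,500 > Keiko $6,500 > Noah $3,500 > Bob $1,500.
Georgia has the highest bid, so Georgia wins.
The second-highest bid is $51,000, so that is what Georgia pays.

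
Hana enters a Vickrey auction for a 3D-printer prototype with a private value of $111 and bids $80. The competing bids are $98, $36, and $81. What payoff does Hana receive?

Payoff = $0.

Highest competing bid: $98.
Hana's bid $80 is not the highest, so Hana loses, pays nothing, and earns zero payoff.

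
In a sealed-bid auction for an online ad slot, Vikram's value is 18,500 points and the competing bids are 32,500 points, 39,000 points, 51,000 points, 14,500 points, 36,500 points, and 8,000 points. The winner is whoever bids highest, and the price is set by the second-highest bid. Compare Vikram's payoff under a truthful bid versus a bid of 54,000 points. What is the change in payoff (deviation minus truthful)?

The highest competing bid is 51,000 points.
Bidding truthfully at 18,500 points: the top bid is 51,000 points (a rival), so Vikram loses. Payoff = 0 points.
Bidding 54,000 points: Vikram has the top bid, wins, and pays the second-highest bid 51,000 points. Payoff = 18,500 points − 51,000 points = -32,500 points.
Change = -32,500 points − 0 points = -32,500 points.

-32,500 points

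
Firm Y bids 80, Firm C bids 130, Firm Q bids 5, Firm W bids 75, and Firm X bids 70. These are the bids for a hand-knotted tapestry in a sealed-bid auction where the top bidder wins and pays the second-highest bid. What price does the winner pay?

Bids in descending order: Firm C 130, then Firm Y 80, then Firm W 75, then Firm X 70, then Firm Q 5.
Firm C is the highest bidder, so Firm C wins.
Under the second-price rule, the price is the second-highest bid: 80.

Price paid: 80.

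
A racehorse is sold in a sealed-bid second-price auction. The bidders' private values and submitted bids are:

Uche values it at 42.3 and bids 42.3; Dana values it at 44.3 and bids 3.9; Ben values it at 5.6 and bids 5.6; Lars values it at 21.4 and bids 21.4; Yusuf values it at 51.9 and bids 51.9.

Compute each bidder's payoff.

Ranking the bids: Yusuf 51.9; Uche 42.3; Lars 21.4; Ben 5.6; Dana 3.9.
Yusuf has the top bid and wins; the price is the second-highest bid, 42.3.
Yusuf's payoff = 51.9 − 42.3 = 9.6. All other bidders lose, so their payoff is 0.

Payoffs: Uche 0.0, Dana 0.0, Ben 0.0, Lars 0.0, Yusuf 9.6.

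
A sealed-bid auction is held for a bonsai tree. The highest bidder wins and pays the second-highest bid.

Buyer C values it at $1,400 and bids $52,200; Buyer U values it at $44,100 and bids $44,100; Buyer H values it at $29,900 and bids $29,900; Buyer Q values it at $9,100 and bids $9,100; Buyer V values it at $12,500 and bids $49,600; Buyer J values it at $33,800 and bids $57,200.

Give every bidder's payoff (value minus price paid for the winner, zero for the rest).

Bids in descending order: Buyer J $57,200 > Buyer C $52,200 > Buyer V $49,600 > Buyer U $44,100 > Buyer H $29,900 > Buyer Q $9,100.
Buyer J has the top bid and wins; the price is the second-highest bid, $52,200.
Buyer J's payoff = $33,800 − $52,200 = -$18,400. All other bidders lose, so their payoff is 0.

Payoffs: Buyer C $0, Buyer U $0, Buyer H $0, Buyer Q $0, Buyer V $0, Buyer J -$18,400.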